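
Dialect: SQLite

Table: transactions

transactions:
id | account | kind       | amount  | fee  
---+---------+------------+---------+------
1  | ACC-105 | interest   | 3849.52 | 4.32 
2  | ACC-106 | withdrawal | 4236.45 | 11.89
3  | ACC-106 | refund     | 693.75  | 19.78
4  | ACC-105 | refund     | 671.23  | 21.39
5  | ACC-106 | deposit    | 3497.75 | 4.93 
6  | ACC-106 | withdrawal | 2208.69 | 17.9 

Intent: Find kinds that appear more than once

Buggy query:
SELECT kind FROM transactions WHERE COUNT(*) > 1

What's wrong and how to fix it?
Bug: WHERE can't reference COUNT(*); aggregates are computed after WHERE

Fix: Group first, then use HAVING for the count condition

Corrected query:
SELECT kind FROM transactions GROUP BY kind HAVING COUNT(*) > 1

Result:
kind      
----------
refund    
withdrawal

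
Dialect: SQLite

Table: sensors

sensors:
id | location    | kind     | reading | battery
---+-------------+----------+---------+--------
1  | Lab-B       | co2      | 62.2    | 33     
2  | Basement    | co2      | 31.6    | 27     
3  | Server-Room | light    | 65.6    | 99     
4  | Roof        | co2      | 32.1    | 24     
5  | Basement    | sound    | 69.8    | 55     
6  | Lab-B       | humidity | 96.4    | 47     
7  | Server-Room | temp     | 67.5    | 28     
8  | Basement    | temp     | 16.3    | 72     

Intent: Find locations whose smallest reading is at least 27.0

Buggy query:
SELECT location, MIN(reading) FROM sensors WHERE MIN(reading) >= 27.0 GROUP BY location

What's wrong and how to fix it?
Bug: MIN() in WHERE is a misuse of aggregate

Fix: Use HAVING for the per-group MIN condition

Corrected query:
SELECT location, MIN(reading) FROM sensors GROUP BY location HAVING MIN(reading) >= 27.0

Result:
location    | MIN(reading)
------------+-------------
Lab-B       | 62.2        
Roof        | 32.1        
Server-Room | 65.6        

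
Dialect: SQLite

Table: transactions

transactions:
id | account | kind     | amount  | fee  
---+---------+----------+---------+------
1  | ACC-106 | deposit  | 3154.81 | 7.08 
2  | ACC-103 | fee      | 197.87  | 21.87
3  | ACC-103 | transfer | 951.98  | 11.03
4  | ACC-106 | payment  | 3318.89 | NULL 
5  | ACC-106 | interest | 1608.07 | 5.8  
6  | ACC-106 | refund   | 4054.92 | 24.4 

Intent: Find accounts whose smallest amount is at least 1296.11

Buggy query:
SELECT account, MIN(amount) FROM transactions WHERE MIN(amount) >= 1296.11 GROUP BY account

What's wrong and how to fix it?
Bug: MIN() in WHERE is a misuse of aggregate

Fix: Replace WHERE with HAVING after the GROUP BY

Corrected query:
SELECT account, MIN(amount) FROM transactions GROUP BY account HAVING MIN(amount) >= 1296.11

Result:
account | MIN(amount)
--------+------------
ACC-106 | 1608.07    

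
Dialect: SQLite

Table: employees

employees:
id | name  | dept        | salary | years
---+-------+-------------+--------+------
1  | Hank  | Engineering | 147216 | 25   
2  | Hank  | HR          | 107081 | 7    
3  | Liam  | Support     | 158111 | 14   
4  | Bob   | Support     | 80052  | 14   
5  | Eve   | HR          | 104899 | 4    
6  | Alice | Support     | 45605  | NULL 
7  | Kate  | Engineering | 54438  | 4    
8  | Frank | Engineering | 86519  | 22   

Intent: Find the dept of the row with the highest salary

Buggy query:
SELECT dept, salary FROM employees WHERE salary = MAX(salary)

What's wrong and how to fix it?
Bug: WHERE is evaluated per row; an aggregate over the whole table isn't defined there

Fix: Use a subquery: WHERE salary = (SELECT MAX(salary) FROM employees)

Corrected query:
SELECT dept, salary FROM employees WHERE salary = (SELECT MAX(salary) FROM employees)

Result:
dept    | salary
--------+-------
Support | 158111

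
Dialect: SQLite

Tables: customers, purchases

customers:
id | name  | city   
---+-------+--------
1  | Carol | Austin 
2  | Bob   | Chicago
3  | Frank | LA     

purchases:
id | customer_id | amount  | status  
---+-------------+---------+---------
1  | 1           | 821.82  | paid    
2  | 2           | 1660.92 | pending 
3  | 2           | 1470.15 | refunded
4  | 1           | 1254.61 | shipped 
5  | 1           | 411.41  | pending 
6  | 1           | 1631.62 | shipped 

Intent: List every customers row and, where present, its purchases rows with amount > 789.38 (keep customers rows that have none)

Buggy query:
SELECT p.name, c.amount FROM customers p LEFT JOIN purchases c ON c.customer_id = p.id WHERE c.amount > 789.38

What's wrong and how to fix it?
Bug: A WHERE condition on the right-hand table after LEFT JOIN drops unmatched parents

Fix: Put 'c.amount > 789.38' in the JOIN's ON clause instead of WHERE

Corrected query:
SELECT p.name, c.amount FROM customers p LEFT JOIN purchases c ON c.customer_id = p.id AND c.amount > 789.38

Result:
name  | amount 
------+--------
Carol | 821.82 
Carol | 1254.61
Carol | 1631.62
Bob   | 1470.15
Bob   | 1660.92
Frank | NULL   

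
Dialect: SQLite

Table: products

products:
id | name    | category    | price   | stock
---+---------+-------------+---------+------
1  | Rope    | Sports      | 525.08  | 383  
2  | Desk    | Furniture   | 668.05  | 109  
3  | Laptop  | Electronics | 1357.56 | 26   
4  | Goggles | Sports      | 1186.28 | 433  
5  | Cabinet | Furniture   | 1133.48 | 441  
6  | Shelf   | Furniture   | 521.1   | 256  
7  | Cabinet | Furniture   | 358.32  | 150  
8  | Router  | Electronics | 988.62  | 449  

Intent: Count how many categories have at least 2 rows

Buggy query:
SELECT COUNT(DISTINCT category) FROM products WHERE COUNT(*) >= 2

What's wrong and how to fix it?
Bug: WHERE filters individual rows, not groups, so a group-level COUNT is invalid there

Fix: Group first with HAVING COUNT(*) >= 2, then COUNT the resulting groups

Corrected query:
SELECT COUNT(*) FROM (SELECT category FROM products GROUP BY category HAVING COUNT(*) >= 2)

Result:
COUNT(*)
--------
3       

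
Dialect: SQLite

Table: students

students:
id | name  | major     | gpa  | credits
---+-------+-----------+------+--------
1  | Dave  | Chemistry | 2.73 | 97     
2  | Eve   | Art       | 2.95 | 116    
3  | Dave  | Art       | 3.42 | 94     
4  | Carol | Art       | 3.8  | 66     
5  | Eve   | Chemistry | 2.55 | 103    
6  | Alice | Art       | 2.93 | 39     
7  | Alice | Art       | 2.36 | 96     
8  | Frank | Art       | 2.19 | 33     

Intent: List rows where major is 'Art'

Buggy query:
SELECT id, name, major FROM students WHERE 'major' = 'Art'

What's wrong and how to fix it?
Bug: Single quotes denote string literals in SQL; the column name is being compared as a constant string

Fix: Reference the column as major without single quotes

Corrected query:
SELECT id, name, major FROM students WHERE major = 'Art'

Result:
id | name  | major
---+-------+------
2  | Eve   | Art  
3  | Dave  | Art  
4  | Carol | Art  
6  | Alice | Art  
7  | Alice | Art  
8  | Frank | Art  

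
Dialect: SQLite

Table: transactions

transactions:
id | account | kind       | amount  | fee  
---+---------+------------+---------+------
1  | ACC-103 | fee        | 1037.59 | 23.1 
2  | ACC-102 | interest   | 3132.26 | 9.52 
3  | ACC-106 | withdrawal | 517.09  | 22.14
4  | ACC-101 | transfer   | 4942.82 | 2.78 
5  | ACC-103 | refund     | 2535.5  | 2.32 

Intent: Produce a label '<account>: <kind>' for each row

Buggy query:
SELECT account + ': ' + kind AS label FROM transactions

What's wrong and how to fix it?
Bug: SQLite uses || for string concatenation; + coerces text to numbers (yielding 0)

Fix: Use the || operator for string concatenation

Corrected query:
SELECT account || ': ' || kind AS label FROM transactions

Result:
label              
-------------------
ACC-103: fee       
ACC-102: interest  
ACC-106: withdrawal
ACC-101: transfer  
ACC-103: refund    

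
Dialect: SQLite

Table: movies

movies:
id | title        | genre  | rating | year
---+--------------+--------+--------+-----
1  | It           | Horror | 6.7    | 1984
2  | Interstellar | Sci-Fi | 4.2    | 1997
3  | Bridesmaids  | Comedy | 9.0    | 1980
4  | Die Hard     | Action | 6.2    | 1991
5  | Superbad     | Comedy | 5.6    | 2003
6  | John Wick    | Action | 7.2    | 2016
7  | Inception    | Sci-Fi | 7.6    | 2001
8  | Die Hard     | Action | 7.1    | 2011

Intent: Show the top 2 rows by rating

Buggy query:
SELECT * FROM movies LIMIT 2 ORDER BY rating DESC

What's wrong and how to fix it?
Bug: ORDER BY cannot follow LIMIT; LIMIT is the final clause

Fix: Sort with ORDER BY, then apply LIMIT

Corrected query:
SELECT * FROM movies ORDER BY rating DESC LIMIT 2

Result:
id | title       | genre  | rating | year
---+-------------+--------+--------+-----
3  | Bridesmaids | Comedy | 9      | 1980
7  | Inception   | Sci-Fi | 7.6    | 2001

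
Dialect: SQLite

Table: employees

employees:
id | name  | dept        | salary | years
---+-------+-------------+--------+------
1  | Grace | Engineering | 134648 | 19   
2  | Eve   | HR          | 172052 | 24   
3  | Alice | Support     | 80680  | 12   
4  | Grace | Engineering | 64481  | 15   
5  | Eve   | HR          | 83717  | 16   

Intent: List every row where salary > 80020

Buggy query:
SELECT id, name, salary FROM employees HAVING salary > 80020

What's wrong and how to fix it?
Bug: HAVING filters the output of aggregation, but this query has no GROUP BY and no aggregate functions, so SQLite rejects it (HAVING clause on a non-aggregate query); the condition here is per row

Fix: Replace HAVING with WHERE since the condition applies to individual rows

Corrected query:
SELECT id, name, salary FROM employees WHERE salary > 80020

Result:
id | name  | salary
---+-------+-------
1  | Grace | 134648
2  | Eve   | 172052
3  | Alice | 80680 
5  | Eve   | 83717 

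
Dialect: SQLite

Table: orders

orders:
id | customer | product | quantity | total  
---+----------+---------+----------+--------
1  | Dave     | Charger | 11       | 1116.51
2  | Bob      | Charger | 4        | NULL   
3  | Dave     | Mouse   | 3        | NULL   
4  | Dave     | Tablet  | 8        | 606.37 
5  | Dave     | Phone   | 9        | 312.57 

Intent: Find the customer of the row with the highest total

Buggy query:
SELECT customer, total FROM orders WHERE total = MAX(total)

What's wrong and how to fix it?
Bug: WHERE is evaluated per row; an aggregate over the whole table isn't defined there

Fix: Wrap MAX in a scalar subquery so WHERE compares against a single value

Corrected query:
SELECT customer, total FROM orders WHERE total = (SELECT MAX(total) FROM orders)

Result:
customer | total  
---------+--------
Dave     | 1116.51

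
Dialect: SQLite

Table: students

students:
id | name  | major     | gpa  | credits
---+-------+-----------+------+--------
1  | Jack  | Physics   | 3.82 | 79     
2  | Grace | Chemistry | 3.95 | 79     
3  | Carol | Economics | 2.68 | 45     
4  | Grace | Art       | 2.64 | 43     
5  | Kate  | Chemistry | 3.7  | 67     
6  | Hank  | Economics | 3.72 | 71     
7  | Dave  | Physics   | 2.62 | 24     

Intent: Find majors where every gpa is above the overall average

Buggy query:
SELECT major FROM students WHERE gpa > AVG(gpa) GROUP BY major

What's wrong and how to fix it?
Bug: WHERE evaluates per row before aggregation, so AVG() is unavailable

Fix: Use a subquery for AVG and a HAVING MIN(...) filter so the condition holds for every row in the group

Corrected query:
SELECT major FROM students GROUP BY major HAVING MIN(gpa) > (SELECT AVG(gpa) FROM students)

Result:
major    
---------
Chemistry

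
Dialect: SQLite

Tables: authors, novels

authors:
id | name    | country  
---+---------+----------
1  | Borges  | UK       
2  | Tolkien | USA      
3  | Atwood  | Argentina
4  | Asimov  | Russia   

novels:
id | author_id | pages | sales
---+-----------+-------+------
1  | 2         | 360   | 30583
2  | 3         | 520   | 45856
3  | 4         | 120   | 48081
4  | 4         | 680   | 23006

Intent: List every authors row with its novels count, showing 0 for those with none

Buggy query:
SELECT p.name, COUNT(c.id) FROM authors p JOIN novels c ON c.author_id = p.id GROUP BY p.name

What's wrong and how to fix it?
Bug: INNER JOIN drops authors rows that have no matching novels rows

Fix: Use LEFT JOIN so parents without children still appear (COUNT(c.id) gives 0)

Corrected query:
SELECT p.name, COUNT(c.id) FROM authors p LEFT JOIN novels c ON c.author_id = p.id GROUP BY p.name

Result:
name    | COUNT(c.id)
--------+------------
Asimov  | 2          
Atwood  | 1          
Borges  | 0          
Tolkien | 1          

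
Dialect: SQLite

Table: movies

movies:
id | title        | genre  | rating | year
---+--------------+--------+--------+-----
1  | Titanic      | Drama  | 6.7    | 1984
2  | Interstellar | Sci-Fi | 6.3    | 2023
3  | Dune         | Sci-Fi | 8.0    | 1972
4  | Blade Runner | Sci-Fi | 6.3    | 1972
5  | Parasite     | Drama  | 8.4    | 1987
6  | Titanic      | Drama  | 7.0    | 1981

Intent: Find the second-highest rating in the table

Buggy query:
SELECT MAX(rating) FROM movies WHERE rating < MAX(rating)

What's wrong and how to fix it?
Bug: MAX(rating) on the right of the comparison is an aggregate-in-WHERE error

Fix: Put the inner MAX in a scalar subquery

Corrected query:
SELECT MAX(rating) FROM movies WHERE rating < (SELECT MAX(rating) FROM movies)

Result:
MAX(rating)
-----------
8          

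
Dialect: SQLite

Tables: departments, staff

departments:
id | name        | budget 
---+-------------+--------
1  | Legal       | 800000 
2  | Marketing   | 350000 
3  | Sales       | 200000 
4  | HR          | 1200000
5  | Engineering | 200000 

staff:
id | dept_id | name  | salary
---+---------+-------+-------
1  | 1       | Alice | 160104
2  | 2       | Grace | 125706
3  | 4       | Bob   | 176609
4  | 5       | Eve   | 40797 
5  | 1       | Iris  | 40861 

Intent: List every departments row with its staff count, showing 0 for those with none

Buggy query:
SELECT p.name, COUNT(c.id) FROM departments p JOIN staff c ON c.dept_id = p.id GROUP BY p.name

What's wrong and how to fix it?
Bug: An inner join excludes parents with zero children

Fix: Switch to LEFT JOIN to retain unmatched parent rows

Corrected query:
SELECT p.name, COUNT(c.id) FROM departments p LEFT JOIN staff c ON c.dept_id = p.id GROUP BY p.name

Result:
name        | COUNT(c.id)
------------+------------
Engineering | 1          
HR          | 1          
Legal       | 2          
Marketing   | 1          
Sales       | 0          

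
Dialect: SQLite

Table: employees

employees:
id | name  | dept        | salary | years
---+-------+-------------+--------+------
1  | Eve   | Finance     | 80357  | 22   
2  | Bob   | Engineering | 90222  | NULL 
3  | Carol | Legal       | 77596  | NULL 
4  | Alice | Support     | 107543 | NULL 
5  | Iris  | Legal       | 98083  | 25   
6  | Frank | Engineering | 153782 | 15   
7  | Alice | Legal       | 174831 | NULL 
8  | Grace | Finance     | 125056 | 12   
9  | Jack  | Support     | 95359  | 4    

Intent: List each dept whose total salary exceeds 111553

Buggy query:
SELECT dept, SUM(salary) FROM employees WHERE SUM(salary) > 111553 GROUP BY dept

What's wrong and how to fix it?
Bug: SUM(salary) is an aggregate, but WHERE filters rows before aggregation

Fix: Move the aggregate condition to a HAVING clause

Corrected query:
SELECT dept, SUM(salary) FROM employees GROUP BY dept HAVING SUM(salary) > 111553

Result:
dept        | SUM(salary)
------------+------------
Engineering | 244004     
Finance     | 205413     
Legal       | 350510     
Support     | 202902     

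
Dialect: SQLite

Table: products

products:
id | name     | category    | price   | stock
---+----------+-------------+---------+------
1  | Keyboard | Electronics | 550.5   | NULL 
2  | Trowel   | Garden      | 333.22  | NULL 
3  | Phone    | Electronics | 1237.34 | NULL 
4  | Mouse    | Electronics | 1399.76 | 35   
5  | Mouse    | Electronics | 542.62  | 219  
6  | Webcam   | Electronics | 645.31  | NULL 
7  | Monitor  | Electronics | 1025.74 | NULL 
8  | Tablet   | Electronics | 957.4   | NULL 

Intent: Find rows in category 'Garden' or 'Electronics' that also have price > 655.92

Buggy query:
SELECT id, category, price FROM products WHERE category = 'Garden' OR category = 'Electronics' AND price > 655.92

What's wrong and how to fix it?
Bug: Without parentheses, AND is evaluated before OR, so the price filter only applies to the 'Electronics' branch

Fix: Add parentheses around the OR so the AND applies to both alternatives

Corrected query:
SELECT id, category, price FROM products WHERE (category = 'Garden' OR category = 'Electronics') AND price > 655.92

Result:
id | category    | price  
---+-------------+--------
3  | Electronics | 1237.34
4  | Electronics | 1399.76
7  | Electronics | 1025.74
8  | Electronics | 957.4  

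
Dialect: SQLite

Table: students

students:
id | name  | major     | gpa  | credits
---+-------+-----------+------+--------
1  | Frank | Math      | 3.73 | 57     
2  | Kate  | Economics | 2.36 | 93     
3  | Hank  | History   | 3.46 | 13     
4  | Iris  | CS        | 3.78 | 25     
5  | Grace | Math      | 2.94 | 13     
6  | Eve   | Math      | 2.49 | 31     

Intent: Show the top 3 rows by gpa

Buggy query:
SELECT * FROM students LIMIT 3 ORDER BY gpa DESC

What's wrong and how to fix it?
Bug: ORDER BY cannot follow LIMIT; LIMIT is the final clause

Fix: Swap the clauses: ORDER BY first, then LIMIT

Corrected query:
SELECT * FROM students ORDER BY gpa DESC LIMIT 3

Result:
id | name  | major   | gpa  | credits
---+-------+---------+------+--------
4  | Iris  | CS      | 3.78 | 25     
1  | Frank | Math    | 3.73 | 57     
3  | Hank  | History | 3.46 | 13     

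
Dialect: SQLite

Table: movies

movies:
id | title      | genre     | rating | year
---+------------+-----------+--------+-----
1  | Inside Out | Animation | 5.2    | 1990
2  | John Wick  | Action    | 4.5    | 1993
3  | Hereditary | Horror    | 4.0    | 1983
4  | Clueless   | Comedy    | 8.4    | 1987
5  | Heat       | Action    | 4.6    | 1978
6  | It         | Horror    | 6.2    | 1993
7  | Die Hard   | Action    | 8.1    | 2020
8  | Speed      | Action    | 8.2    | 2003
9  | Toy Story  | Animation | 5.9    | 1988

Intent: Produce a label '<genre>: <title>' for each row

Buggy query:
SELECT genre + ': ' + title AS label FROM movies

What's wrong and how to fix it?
Bug: SQLite uses || for string concatenation; + coerces text to numbers (yielding 0)

Fix: Replace + with || to concatenate text

Corrected query:
SELECT genre || ': ' || title AS label FROM movies

Result:
label                
---------------------
Animation: Inside Out
Action: John Wick    
Horror: Hereditary   
Comedy: Clueless     
Action: Heat         
Horror: It           
Action: Die Hard     
Action: Speed        
Animation: Toy Story 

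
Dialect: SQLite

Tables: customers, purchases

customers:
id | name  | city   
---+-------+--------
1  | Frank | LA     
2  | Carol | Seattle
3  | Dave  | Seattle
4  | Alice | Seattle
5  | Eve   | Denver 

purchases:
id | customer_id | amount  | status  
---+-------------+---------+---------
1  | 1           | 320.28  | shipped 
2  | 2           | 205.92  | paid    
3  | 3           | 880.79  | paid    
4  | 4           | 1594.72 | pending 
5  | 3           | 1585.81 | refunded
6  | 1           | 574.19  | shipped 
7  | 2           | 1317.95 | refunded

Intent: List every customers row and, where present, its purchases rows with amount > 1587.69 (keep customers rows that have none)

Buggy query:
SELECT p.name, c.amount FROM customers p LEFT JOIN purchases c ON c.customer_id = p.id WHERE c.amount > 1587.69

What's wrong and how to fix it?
Bug: Filtering c.amount in WHERE discards the NULL rows produced by LEFT JOIN, turning it into an inner join

Fix: Put 'c.amount > 1587.69' in the JOIN's ON clause instead of WHERE

Corrected query:
SELECT p.name, c.amount FROM customers p LEFT JOIN purchases c ON c.customer_id = p.id AND c.amount > 1587.69

Result:
name  | amount 
------+--------
Frank | NULL   
Carol | NULL   
Dave  | NULL   
Alice | 1594.72
Eve   | NULL   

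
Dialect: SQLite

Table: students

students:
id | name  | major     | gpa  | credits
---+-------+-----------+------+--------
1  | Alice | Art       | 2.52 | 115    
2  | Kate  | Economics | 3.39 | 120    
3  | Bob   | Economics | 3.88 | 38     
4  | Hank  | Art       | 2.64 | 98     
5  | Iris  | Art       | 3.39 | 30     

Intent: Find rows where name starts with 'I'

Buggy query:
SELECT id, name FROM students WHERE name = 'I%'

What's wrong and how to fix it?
Bug: Wildcards only work with LIKE; '=' treats '%' as a literal character

Fix: Replace '=' with LIKE so 'I%' is treated as a pattern

Corrected query:
SELECT id, name FROM students WHERE name LIKE 'I%'

Result:
id | name
---+-----
5  | Iris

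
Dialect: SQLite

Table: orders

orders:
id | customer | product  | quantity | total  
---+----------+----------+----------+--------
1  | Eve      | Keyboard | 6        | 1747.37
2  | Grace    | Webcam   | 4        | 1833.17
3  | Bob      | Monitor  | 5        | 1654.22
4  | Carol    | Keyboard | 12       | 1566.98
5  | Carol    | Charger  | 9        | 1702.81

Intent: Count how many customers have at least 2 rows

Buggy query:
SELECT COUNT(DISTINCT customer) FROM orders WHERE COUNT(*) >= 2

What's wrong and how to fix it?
Bug: COUNT(*) cannot appear in WHERE; the per-group count doesn't exist yet

Fix: Use a subquery that GROUPs and filters with HAVING, then count its rows

Corrected query:
SELECT COUNT(*) FROM (SELECT customer FROM orders GROUP BY customer HAVING COUNT(*) >= 2)

Result:
COUNT(*)
--------
1       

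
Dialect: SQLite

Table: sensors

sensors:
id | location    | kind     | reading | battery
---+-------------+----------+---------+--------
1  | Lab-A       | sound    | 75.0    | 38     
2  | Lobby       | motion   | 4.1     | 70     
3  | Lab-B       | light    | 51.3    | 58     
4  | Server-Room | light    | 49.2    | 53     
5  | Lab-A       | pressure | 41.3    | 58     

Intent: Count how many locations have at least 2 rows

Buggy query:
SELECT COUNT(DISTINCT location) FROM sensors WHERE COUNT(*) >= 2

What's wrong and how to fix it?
Bug: COUNT(*) cannot appear in WHERE; the per-group count doesn't exist yet

Fix: Use a subquery that GROUPs and filters with HAVING, then count its rows

Corrected query:
SELECT COUNT(*) FROM (SELECT location FROM sensors GROUP BY location HAVING COUNT(*) >= 2)

Result:
COUNT(*)
--------
1       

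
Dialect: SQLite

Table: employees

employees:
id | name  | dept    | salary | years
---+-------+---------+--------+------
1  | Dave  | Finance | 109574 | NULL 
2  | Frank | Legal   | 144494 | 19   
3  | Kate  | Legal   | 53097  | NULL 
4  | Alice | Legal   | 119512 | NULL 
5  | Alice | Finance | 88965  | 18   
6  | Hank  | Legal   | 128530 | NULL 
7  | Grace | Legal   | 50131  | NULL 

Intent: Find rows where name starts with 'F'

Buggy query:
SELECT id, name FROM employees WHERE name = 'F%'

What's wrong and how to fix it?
Bug: Wildcards only work with LIKE; '=' treats '%' as a literal character

Fix: Replace '=' with LIKE so 'F%' is treated as a pattern

Corrected query:
SELECT id, name FROM employees WHERE name LIKE 'F%'

Result:
id | name 
---+------
2  | Frank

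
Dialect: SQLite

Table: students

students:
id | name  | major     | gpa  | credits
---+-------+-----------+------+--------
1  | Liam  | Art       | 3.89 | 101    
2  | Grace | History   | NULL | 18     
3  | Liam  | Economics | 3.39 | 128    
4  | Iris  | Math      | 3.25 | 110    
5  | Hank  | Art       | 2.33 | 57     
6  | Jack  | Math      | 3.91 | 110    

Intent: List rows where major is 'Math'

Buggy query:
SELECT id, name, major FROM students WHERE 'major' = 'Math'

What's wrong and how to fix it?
Bug: 'major' in single quotes is a string literal, not the column; the comparison is literal-vs-literal and never true

Fix: Remove the quotes around the column name (or use double quotes for an identifier)

Corrected query:
SELECT id, name, major FROM students WHERE major = 'Math'

Result:
id | name | major
---+------+------
4  | Iris | Math 
6  | Jack | Math 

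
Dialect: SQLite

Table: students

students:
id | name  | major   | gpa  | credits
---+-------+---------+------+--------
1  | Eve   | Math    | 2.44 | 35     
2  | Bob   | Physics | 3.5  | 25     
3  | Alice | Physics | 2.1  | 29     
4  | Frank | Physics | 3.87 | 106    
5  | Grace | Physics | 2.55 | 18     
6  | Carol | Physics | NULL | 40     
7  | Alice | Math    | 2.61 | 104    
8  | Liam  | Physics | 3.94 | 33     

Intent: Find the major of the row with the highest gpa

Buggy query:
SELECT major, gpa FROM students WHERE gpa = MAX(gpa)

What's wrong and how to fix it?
Bug: WHERE is evaluated per row; an aggregate over the whole table isn't defined there

Fix: Wrap MAX in a scalar subquery so WHERE compares against a single value

Corrected query:
SELECT major, gpa FROM students WHERE gpa = (SELECT MAX(gpa) FROM students)

Result:
major   | gpa 
--------+-----
Physics | 3.94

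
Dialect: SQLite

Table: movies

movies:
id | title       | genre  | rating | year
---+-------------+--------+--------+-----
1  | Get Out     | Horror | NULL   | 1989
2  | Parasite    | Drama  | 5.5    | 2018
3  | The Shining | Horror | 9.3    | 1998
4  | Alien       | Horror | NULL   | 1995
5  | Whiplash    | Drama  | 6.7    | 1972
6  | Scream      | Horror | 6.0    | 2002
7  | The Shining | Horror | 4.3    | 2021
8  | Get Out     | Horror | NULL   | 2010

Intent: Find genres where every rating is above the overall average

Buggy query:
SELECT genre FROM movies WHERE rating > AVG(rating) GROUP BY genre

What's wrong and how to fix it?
Bug: WHERE evaluates per row before aggregation, so AVG() is unavailable

Fix: Use a subquery for AVG and a HAVING MIN(...) filter so the condition holds for every row in the group

Corrected query:
SELECT genre FROM movies GROUP BY genre HAVING MIN(rating) > (SELECT AVG(rating) FROM movies)

Result:
(no rows)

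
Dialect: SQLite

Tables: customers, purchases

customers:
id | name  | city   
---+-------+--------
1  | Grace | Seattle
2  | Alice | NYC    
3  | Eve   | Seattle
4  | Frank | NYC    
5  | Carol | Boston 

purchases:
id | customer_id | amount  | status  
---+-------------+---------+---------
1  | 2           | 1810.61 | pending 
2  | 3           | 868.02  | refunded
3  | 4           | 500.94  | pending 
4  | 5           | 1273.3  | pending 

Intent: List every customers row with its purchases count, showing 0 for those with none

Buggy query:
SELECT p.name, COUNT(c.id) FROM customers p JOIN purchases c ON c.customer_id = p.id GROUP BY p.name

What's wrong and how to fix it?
Bug: An inner join excludes parents with zero children

Fix: Switch to LEFT JOIN to retain unmatched parent rows

Corrected query:
SELECT p.name, COUNT(c.id) FROM customers p LEFT JOIN purchases c ON c.customer_id = p.id GROUP BY p.name

Result:
name  | COUNT(c.id)
------+------------
Alice | 1          
Carol | 1          
Eve   | 1          
Frank | 1          
Grace | 0          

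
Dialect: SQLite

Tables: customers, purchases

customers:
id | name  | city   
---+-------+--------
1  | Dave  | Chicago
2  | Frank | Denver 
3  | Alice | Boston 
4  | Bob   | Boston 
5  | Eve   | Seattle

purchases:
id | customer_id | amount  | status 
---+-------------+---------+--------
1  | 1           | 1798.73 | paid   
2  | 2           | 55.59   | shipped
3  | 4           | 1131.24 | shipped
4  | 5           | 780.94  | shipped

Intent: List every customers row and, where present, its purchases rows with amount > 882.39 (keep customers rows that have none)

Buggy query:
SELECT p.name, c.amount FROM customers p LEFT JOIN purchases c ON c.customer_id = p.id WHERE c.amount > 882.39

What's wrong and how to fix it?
Bug: A WHERE condition on the right-hand table after LEFT JOIN drops unmatched parents

Fix: Put 'c.amount > 882.39' in the JOIN's ON clause instead of WHERE

Corrected query:
SELECT p.name, c.amount FROM customers p LEFT JOIN purchases c ON c.customer_id = p.id AND c.amount > 882.39

Result:
name  | amount 
------+--------
Dave  | 1798.73
Frank | NULL   
Alice | NULL   
Bob   | 1131.24
Eve   | NULL   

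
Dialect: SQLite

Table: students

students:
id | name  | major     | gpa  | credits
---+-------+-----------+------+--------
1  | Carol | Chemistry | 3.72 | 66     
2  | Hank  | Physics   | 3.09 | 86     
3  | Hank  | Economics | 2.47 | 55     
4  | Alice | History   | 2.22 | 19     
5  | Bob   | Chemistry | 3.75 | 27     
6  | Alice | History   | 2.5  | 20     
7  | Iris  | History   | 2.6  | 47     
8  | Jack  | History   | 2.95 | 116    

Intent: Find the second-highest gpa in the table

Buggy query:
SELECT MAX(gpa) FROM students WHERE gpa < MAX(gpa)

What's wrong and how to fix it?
Bug: The inner MAX is an aggregate inside WHERE, which is not allowed

Fix: Put the inner MAX in a scalar subquery

Corrected query:
SELECT MAX(gpa) FROM students WHERE gpa < (SELECT MAX(gpa) FROM students)

Result:
MAX(gpa)
--------
3.72    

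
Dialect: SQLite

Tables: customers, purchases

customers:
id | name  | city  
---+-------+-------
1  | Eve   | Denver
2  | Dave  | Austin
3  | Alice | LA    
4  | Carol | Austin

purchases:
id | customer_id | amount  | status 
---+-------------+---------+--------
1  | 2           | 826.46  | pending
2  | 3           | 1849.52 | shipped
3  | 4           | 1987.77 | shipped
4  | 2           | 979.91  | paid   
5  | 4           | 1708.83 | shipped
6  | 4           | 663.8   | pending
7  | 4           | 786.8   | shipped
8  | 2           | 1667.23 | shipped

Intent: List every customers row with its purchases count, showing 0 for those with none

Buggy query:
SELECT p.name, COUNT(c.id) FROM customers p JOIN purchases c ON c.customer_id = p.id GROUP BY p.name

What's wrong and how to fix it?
Bug: INNER JOIN drops customers rows that have no matching purchases rows

Fix: Switch to LEFT JOIN to retain unmatched parent rows

Corrected query:
SELECT p.name, COUNT(c.id) FROM customers p LEFT JOIN purchases c ON c.customer_id = p.id GROUP BY p.name

Result:
name  | COUNT(c.id)
------+------------
Alice | 1          
Carol | 4          
Dave  | 3          
Eve   | 0          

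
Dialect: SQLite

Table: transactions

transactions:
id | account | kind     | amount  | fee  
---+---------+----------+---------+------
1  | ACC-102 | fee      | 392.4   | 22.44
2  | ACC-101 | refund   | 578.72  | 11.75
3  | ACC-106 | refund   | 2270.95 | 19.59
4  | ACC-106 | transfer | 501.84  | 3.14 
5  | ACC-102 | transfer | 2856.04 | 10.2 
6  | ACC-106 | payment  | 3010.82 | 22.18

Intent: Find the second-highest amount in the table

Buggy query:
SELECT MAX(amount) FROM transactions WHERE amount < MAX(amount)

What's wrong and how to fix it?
Bug: MAX(amount) on the right of the comparison is an aggregate-in-WHERE error

Fix: Put the inner MAX in a scalar subquery

Corrected query:
SELECT MAX(amount) FROM transactions WHERE amount < (SELECT MAX(amount) FROM transactions)

Result:
MAX(amount)
-----------
2856.04    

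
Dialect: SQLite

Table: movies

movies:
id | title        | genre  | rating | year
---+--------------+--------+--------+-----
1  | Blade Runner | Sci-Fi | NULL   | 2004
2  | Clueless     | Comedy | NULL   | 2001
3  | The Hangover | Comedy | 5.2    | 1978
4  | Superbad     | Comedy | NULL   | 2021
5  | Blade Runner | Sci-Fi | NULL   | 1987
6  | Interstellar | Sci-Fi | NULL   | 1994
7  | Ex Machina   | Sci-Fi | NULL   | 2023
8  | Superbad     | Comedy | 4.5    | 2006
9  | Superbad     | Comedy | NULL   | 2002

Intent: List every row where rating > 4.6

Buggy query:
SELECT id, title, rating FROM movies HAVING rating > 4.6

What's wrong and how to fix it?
Bug: This is a non-aggregate query (no GROUP BY, no aggregates), so in SQLite the HAVING clause is invalid here; a row-level condition belongs in WHERE

Fix: Replace HAVING with WHERE since the condition applies to individual rows

Corrected query:
SELECT id, title, rating FROM movies WHERE rating > 4.6

Result:
id | title        | rating
---+--------------+-------
3  | The Hangover | 5.2   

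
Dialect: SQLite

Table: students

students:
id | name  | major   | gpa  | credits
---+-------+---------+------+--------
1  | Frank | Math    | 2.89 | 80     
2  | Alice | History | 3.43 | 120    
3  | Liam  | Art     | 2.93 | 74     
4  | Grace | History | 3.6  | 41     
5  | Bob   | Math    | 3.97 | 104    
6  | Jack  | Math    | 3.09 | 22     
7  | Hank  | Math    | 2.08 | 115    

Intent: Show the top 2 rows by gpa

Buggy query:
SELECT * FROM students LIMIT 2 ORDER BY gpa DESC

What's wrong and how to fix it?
Bug: ORDER BY cannot follow LIMIT; LIMIT is the final clause

Fix: Sort with ORDER BY, then apply LIMIT

Corrected query:
SELECT * FROM students ORDER BY gpa DESC LIMIT 2

Result:
id | name  | major   | gpa  | credits
---+-------+---------+------+--------
5  | Bob   | Math    | 3.97 | 104    
4  | Grace | History | 3.6  | 41     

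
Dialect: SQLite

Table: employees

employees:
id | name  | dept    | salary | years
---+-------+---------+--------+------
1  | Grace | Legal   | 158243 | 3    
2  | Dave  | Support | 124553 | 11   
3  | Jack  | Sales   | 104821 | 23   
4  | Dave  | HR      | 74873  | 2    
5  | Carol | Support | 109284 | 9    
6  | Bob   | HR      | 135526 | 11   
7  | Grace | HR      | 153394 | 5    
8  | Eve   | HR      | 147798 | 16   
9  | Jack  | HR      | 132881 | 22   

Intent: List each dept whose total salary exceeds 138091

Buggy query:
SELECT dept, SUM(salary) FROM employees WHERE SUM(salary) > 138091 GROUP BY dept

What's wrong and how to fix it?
Bug: Aggregate functions cannot appear in a WHERE clause

Fix: Use HAVING (which filters groups after aggregation) instead of WHERE

Corrected query:
SELECT dept, SUM(salary) FROM employees GROUP BY dept HAVING SUM(salary) > 138091

Result:
dept    | SUM(salary)
--------+------------
HR      | 644472     
Legal   | 158243     
Support | 233837     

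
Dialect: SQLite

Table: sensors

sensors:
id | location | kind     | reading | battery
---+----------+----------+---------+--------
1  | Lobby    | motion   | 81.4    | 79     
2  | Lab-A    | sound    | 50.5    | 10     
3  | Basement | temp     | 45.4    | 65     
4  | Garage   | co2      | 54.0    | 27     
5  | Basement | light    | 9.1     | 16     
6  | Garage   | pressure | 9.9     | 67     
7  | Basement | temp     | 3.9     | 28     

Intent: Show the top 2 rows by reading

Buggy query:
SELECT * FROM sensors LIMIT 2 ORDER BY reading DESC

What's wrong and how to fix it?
Bug: ORDER BY cannot follow LIMIT; LIMIT is the final clause

Fix: Swap the clauses: ORDER BY first, then LIMIT

Corrected query:
SELECT * FROM sensors ORDER BY reading DESC LIMIT 2

Result:
id | location | kind   | reading | battery
---+----------+--------+---------+--------
1  | Lobby    | motion | 81.4    | 79     
4  | Garage   | co2    | 54      | 27     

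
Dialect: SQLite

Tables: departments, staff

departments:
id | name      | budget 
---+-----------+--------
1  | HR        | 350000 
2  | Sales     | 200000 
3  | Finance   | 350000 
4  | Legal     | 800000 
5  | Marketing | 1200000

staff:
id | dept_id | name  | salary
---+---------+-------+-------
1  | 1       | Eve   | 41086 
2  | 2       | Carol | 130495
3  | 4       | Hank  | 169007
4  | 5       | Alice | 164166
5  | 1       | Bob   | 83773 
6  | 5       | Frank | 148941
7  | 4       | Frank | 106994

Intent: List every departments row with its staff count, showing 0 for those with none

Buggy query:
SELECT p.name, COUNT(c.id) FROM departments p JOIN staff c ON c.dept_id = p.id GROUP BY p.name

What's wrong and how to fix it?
Bug: An inner join excludes parents with zero children

Fix: Use LEFT JOIN so parents without children still appear (COUNT(c.id) gives 0)

Corrected query:
SELECT p.name, COUNT(c.id) FROM departments p LEFT JOIN staff c ON c.dept_id = p.id GROUP BY p.name

Result:
name      | COUNT(c.id)
----------+------------
Finance   | 0          
HR        | 2          
Legal     | 2          
Marketing | 2          
Sales     | 1          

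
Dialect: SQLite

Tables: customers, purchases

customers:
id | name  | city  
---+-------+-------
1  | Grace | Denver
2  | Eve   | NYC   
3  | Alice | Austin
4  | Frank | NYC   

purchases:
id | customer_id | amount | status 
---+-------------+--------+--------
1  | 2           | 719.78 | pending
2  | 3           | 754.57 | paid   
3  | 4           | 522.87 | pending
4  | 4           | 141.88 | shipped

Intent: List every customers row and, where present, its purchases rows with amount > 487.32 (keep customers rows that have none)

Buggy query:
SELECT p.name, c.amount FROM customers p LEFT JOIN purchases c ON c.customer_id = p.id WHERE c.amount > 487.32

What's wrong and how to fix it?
Bug: Filtering c.amount in WHERE discards the NULL rows produced by LEFT JOIN, turning it into an inner join

Fix: Move the right-table condition into the ON clause so unmatched parents are kept

Corrected query:
SELECT p.name, c.amount FROM customers p LEFT JOIN purchases c ON c.customer_id = p.id AND c.amount > 487.32

Result:
name  | amount
------+-------
Grace | NULL  
Eve   | 719.78
Alice | 754.57
Frank | 522.87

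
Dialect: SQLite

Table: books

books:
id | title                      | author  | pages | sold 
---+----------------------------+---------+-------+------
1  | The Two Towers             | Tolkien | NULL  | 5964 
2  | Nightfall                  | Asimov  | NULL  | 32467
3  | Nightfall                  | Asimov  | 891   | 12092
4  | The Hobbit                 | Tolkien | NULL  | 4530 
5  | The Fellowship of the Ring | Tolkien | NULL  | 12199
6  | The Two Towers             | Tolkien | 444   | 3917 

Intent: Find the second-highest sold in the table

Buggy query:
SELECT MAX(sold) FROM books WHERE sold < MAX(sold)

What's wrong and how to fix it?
Bug: MAX(sold) on the right of the comparison is an aggregate-in-WHERE error

Fix: Put the inner MAX in a scalar subquery

Corrected query:
SELECT MAX(sold) FROM books WHERE sold < (SELECT MAX(sold) FROM books)

Result:
MAX(sold)
---------
12199    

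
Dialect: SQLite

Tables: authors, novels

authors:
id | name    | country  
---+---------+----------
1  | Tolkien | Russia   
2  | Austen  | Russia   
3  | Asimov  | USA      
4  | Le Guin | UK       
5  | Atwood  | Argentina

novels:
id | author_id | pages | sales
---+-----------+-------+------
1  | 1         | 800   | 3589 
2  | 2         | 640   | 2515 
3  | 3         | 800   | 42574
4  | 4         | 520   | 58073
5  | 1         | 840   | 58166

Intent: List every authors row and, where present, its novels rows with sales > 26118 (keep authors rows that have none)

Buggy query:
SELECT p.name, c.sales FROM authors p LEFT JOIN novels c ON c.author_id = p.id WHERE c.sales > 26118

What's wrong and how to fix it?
Bug: Filtering c.sales in WHERE discards the NULL rows produced by LEFT JOIN, turning it into an inner join

Fix: Move the right-table condition into the ON clause so unmatched parents are kept

Corrected query:
SELECT p.name, c.sales FROM authors p LEFT JOIN novels c ON c.author_id = p.id AND c.sales > 26118

Result:
name    | sales
--------+------
Tolkien | 58166
Austen  | NULL 
Asimov  | 42574
Le Guin | 58073
Atwood  | NULL 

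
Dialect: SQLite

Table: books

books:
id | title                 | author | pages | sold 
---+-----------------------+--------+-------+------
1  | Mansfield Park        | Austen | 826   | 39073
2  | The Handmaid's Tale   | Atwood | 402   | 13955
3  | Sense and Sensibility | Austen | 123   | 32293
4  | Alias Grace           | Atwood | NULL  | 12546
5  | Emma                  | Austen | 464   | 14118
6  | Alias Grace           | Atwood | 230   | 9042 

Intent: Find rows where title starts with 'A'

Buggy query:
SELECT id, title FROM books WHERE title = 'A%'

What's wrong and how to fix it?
Bug: Wildcards only work with LIKE; '=' treats '%' as a literal character

Fix: Use LIKE for wildcard pattern matching

Corrected query:
SELECT id, title FROM books WHERE title LIKE 'A%'

Result:
id | title      
---+------------
4  | Alias Grace
6  | Alias Grace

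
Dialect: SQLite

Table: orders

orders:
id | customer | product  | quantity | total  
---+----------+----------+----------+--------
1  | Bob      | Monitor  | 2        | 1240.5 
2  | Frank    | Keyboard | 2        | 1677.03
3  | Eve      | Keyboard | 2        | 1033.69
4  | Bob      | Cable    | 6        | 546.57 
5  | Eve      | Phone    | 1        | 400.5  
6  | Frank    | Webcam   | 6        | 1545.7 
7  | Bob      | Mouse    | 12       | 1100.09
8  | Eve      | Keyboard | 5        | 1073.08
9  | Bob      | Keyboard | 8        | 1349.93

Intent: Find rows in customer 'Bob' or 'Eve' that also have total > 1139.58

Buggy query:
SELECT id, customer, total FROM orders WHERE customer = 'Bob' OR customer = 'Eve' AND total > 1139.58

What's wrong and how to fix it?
Bug: Without parentheses, AND is evaluated before OR, so the total filter only applies to the 'Eve' branch

Fix: Group the OR with parentheses (or use IN), then AND the threshold

Corrected query:
SELECT id, customer, total FROM orders WHERE (customer = 'Bob' OR customer = 'Eve') AND total > 1139.58

Result:
id | customer | total  
---+----------+--------
1  | Bob      | 1240.5 
9  | Bob      | 1349.93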